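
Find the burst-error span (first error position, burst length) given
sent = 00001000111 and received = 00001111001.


XOR: 00000111110

Burst at position 5, length 5


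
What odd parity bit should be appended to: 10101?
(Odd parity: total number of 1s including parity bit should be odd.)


Number of 1s in data: 3
Parity bit: 0

0


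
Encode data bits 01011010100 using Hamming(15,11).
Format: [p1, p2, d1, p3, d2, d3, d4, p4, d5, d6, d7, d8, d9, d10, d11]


Parity bits: p1=1, p2=0, p3=1, p4=1

100110111010100


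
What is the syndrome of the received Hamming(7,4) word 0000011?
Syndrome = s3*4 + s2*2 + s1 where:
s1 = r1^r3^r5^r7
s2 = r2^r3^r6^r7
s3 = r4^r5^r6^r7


s1=1, s2=0, s3=0

Syndrome = 1 (error at position 1)


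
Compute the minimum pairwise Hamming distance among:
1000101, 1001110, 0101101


Comparing all pairs, minimum distance: 3
Can detect 2 errors, correct 1 errors

3


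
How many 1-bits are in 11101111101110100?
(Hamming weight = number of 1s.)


Counting 1s in 11101111101110100

12


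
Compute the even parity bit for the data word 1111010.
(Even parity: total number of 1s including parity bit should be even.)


Number of 1s in data: 5
Parity bit: 1

1


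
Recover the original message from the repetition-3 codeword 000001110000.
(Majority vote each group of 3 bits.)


Groups: 000, 001, 110, 000
Majority votes: 0010

0010


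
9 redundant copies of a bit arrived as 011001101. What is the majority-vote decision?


Ones: 5 out of 9
Threshold: 5

1 (5/9 voted 1)


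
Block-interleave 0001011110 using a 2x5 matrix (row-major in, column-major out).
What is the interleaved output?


Matrix:
  00010
  11110
Read columns: 0101011100

0101011100


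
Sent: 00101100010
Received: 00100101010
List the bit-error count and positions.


XOR: 00001001000

2 error(s) at position(s): 4, 7


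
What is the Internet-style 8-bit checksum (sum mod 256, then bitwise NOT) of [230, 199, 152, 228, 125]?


Sum = 934 mod 256 = 166
Complement = 89

89


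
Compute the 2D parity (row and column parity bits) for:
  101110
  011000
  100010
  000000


Row parities: 0000
Column parities: 010100

Row P: 0000, Col P: 010100, Corner: 0


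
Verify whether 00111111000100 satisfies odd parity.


Number of 1s: 7

Yes, parity is correct (7 ones)


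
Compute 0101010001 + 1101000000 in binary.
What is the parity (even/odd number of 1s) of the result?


0101010001 = 337
1101000000 = 832
Sum = 1169 = 10010010001
1s count = 4

even parity (4 ones in 10010010001)


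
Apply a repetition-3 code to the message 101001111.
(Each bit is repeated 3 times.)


Each bit -> 3 copies

111000111000000111111111111


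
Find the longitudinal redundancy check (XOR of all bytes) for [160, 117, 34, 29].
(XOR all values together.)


XOR chain: 160 ^ 117 ^ 34 ^ 29 = 234

234


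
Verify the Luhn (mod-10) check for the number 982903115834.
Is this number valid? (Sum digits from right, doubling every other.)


Luhn sum = 55
55 mod 10 = 5

Invalid (Luhn sum mod 10 = 5)


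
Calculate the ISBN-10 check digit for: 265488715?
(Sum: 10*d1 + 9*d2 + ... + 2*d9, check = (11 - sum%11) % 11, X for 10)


Weighted sum: 271
271 mod 11 = 7

Check digit: 4


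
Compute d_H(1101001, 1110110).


XOR: 0011111
Count of 1s: 5

5


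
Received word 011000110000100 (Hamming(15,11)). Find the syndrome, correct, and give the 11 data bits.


Syndrome = 3: error at position 3

Data: 00010000100 (corrected bit 3)


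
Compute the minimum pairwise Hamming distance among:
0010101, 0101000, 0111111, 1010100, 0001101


Comparing all pairs, minimum distance: 2
Can detect 1 errors, correct 0 errors

2


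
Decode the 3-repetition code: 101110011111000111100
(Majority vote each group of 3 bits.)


Groups: 101, 110, 011, 111, 000, 111, 100
Majority votes: 1111010

1111010


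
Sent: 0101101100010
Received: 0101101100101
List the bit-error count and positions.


XOR: 0000000000111

3 error(s) at position(s): 10, 11, 12


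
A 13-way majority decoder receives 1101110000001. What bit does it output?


Ones: 6 out of 13
Threshold: 7

0 (6/13 voted 1)


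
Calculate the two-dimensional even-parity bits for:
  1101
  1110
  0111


Row parities: 111
Column parities: 0100

Row P: 111, Col P: 0100, Corner: 1


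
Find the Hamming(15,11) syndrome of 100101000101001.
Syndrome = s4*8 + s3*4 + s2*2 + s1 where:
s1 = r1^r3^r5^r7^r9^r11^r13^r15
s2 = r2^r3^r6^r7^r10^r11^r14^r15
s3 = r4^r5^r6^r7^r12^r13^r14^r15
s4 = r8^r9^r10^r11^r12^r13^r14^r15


s1=0, s2=1, s3=0, s4=1

Syndrome = 10 (error at position 10)


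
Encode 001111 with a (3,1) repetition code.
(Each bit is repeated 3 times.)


Each bit -> 3 copies

000000111111111111


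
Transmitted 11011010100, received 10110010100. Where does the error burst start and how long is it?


XOR: 01101000000

Burst at position 1, length 4


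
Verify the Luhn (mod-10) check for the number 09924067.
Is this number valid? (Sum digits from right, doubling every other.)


Luhn sum = 38
38 mod 10 = 8

Invalid (Luhn sum mod 10 = 8)


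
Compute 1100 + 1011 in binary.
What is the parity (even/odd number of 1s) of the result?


1100 = 12
1011 = 11
Sum = 23 = 10111
1s count = 4

even parity (4 ones in 10111)


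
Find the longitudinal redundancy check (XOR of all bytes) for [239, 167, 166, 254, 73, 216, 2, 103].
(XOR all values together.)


XOR chain: 239 ^ 167 ^ 166 ^ 254 ^ 73 ^ 216 ^ 2 ^ 103 = 228

228


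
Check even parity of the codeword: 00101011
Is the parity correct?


Number of 1s: 4

Yes, parity is correct (4 ones)


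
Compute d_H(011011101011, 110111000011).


XOR: 101100101000
Count of 1s: 5

5


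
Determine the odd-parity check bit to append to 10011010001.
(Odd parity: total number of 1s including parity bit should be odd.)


Number of 1s in data: 5
Parity bit: 0

0


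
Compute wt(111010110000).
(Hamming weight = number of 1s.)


Counting 1s in 111010110000

6


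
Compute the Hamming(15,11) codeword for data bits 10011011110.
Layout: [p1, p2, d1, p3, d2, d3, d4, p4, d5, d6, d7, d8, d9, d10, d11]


Parity bits: p1=1, p2=0, p3=0, p4=1

101000111011110


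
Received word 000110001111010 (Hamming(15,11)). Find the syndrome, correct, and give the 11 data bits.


Syndrome = 11: error at position 11

Data: 01001101010 (corrected bit 11)


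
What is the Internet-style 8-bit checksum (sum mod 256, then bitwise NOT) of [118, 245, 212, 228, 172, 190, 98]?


Sum = 1263 mod 256 = 239
Complement = 16

16


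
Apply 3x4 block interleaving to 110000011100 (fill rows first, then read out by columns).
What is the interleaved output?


Matrix:
  1100
  0001
  1100
Read columns: 101101000010

101101000010


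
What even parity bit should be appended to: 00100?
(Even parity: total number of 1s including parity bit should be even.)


Number of 1s in data: 1
Parity bit: 1

1


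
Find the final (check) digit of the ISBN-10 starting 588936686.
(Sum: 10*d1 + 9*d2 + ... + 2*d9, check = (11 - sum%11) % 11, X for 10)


Weighted sum: 357
357 mod 11 = 5

Check digit: 6


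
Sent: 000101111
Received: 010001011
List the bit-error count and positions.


XOR: 010100100

3 error(s) at position(s): 1, 3, 6


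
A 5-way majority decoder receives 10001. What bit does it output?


Ones: 2 out of 5
Threshold: 3

0 (2/5 voted 1)


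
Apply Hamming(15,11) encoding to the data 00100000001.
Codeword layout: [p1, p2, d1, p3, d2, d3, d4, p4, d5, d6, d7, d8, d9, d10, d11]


Parity bits: p1=1, p2=0, p3=0, p4=1

100001010000001


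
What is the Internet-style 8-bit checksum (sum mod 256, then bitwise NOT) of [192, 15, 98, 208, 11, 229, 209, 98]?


Sum = 1060 mod 256 = 36
Complement = 219

219


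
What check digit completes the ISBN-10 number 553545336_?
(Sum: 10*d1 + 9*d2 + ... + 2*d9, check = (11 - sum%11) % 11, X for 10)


Weighted sum: 236
236 mod 11 = 5

Check digit: 6


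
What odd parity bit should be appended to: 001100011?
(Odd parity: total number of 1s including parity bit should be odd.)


Number of 1s in data: 4
Parity bit: 1

1


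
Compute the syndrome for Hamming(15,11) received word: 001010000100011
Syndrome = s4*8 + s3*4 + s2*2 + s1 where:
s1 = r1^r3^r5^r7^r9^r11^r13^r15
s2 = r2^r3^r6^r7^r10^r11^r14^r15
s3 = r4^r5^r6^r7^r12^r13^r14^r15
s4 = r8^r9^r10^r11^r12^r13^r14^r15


s1=1, s2=0, s3=1, s4=1

Syndrome = 13 (error at position 13)


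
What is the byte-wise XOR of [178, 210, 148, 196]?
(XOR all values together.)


XOR chain: 178 ^ 210 ^ 148 ^ 196 = 48

48


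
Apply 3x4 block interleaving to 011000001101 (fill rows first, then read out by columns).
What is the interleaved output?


Matrix:
  0110
  0000
  1101
Read columns: 001101100001

001101100001


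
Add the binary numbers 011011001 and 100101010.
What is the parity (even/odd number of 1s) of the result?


011011001 = 217
100101010 = 298
Sum = 515 = 1000000011
1s count = 3

odd parity (3 ones in 1000000011)


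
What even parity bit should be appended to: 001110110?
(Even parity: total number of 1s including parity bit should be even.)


Number of 1s in data: 5
Parity bit: 1

1


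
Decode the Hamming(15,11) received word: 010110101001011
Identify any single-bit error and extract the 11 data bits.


Syndrome = 0: no error detected

Data: 01011001011 (no errors)


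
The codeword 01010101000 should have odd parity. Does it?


Number of 1s: 4

No, parity error (4 ones)


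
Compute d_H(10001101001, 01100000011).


XOR: 11101101010
Count of 1s: 7

7


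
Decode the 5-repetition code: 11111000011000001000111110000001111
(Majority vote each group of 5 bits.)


Groups: 11111, 00001, 10000, 01000, 11111, 00000, 01111
Majority votes: 1000101

1000101


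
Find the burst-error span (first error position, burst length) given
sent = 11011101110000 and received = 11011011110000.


XOR: 00000110000000

Burst at position 5, length 2


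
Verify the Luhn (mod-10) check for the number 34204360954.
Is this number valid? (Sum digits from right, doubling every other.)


Luhn sum = 43
43 mod 10 = 3

Invalid (Luhn sum mod 10 = 3)


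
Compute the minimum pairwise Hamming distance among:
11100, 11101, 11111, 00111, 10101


Comparing all pairs, minimum distance: 1
Can detect 0 errors, correct 0 errors

1


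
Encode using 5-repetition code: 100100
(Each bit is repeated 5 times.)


Each bit -> 5 copies

111110000000000111110000000000


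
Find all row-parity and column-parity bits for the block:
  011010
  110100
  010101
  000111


Row parities: 1111
Column parities: 111100

Row P: 1111, Col P: 111100, Corner: 0


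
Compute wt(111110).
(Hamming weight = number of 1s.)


Counting 1s in 111110

5


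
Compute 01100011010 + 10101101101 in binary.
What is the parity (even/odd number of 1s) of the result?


01100011010 = 794
10101101101 = 1389
Sum = 2183 = 100010000111
1s count = 5

odd parity (5 ones in 100010000111)


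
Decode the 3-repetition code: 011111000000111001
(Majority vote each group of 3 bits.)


Groups: 011, 111, 000, 000, 111, 001
Majority votes: 110010

110010


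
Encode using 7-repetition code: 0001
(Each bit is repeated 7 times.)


Each bit -> 7 copies

0000000000000000000001111111


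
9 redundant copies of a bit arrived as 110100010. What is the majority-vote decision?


Ones: 4 out of 9
Threshold: 5

0 (4/9 voted 1)


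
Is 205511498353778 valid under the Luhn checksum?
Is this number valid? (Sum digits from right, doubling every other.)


Luhn sum = 69
69 mod 10 = 9

Invalid (Luhn sum mod 10 = 9)


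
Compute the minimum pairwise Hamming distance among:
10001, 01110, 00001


Comparing all pairs, minimum distance: 1
Can detect 0 errors, correct 0 errors

1


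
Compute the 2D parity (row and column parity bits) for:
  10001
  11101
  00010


Row parities: 001
Column parities: 01110

Row P: 001, Col P: 01110, Corner: 1


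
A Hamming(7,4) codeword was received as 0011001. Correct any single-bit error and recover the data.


Syndrome = 0: no error detected

Data: 1001 (no errors)


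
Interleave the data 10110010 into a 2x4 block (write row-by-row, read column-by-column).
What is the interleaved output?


Matrix:
  1011
  0010
Read columns: 10001110

10001110


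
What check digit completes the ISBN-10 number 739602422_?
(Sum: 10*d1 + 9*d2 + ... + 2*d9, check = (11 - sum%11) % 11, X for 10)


Weighted sum: 247
247 mod 11 = 5

Check digit: 6


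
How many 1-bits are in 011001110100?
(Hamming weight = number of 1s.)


Counting 1s in 011001110100

6


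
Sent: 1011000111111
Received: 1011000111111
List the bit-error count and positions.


XOR: 0000000000000

0 errors (received matches sent)


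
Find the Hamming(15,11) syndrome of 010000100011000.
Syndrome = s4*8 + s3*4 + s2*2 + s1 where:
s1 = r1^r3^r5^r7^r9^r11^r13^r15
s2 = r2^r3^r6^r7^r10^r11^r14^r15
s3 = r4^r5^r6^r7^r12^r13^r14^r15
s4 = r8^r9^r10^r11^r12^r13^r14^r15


s1=0, s2=1, s3=0, s4=0

Syndrome = 2 (error at position 2)


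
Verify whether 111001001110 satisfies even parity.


Number of 1s: 7

No, parity error (7 ones)


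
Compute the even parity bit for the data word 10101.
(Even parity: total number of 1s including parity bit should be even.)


Number of 1s in data: 3
Parity bit: 1

1


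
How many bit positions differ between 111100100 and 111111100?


XOR: 000011000
Count of 1s: 2

2


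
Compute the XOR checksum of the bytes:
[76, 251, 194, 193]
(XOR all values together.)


XOR chain: 76 ^ 251 ^ 194 ^ 193 = 180

180


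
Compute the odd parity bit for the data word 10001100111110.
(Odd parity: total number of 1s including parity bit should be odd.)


Number of 1s in data: 8
Parity bit: 1

1


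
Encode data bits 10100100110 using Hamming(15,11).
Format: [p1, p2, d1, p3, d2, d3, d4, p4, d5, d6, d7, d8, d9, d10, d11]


Parity bits: p1=0, p2=0, p3=1, p4=1

001101010100110


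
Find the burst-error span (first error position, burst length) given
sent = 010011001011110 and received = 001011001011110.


XOR: 011000000000000

Burst at position 1, length 2


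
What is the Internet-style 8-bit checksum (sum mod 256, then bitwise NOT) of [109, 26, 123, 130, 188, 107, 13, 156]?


Sum = 852 mod 256 = 84
Complement = 171

171


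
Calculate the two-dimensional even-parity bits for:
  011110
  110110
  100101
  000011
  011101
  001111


Row parities: 001000
Column parities: 011100

Row P: 001000, Col P: 011100, Corner: 1


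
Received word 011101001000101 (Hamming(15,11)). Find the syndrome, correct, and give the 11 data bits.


Syndrome = 8: error at position 8

Data: 10101000101 (corrected bit 8)


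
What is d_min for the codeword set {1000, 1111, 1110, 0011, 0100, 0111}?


Comparing all pairs, minimum distance: 1
Can detect 0 errors, correct 0 errors

1


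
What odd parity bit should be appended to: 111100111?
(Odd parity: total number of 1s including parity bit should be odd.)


Number of 1s in data: 7
Parity bit: 0

0


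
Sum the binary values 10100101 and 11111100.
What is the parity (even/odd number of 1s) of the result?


10100101 = 165
11111100 = 252
Sum = 417 = 110100001
1s count = 4

even parity (4 ones in 110100001)


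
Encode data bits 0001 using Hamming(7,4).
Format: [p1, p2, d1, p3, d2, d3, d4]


Parity bits: p1=1, p2=1, p3=1

1101001


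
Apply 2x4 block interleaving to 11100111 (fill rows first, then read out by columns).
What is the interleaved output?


Matrix:
  1110
  0111
Read columns: 10111101

10111101


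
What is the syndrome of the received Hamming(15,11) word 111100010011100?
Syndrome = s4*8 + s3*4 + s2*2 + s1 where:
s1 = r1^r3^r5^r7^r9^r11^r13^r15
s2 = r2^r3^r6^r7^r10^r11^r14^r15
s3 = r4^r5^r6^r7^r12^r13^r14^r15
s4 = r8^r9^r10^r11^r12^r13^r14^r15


s1=0, s2=1, s3=1, s4=0

Syndrome = 6 (error at position 6)


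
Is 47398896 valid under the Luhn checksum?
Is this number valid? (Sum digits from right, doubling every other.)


Luhn sum = 60
60 mod 10 = 0

Valid (Luhn sum mod 10 = 0)


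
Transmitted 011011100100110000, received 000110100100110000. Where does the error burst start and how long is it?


XOR: 011101000000000000

Burst at position 1, length 5


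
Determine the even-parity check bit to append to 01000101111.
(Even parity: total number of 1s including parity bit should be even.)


Number of 1s in data: 6
Parity bit: 0

0


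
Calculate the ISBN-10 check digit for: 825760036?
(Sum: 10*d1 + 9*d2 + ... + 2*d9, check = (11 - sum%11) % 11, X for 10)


Weighted sum: 244
244 mod 11 = 2

Check digit: 9


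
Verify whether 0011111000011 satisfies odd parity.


Number of 1s: 7

Yes, parity is correct (7 ones)


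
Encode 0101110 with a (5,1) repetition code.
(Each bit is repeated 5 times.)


Each bit -> 5 copies

00000111110000011111111111111100000


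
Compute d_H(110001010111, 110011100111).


XOR: 000010110000
Count of 1s: 3

3


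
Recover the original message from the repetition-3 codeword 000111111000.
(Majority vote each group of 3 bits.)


Groups: 000, 111, 111, 000
Majority votes: 0110

0110


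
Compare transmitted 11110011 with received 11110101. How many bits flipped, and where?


XOR: 00000110

2 error(s) at position(s): 5, 6


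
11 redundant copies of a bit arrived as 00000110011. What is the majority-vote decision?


Ones: 4 out of 11
Threshold: 6

0 (4/11 voted 1)


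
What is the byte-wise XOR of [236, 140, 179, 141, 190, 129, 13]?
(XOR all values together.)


XOR chain: 236 ^ 140 ^ 179 ^ 141 ^ 190 ^ 129 ^ 13 = 108

108


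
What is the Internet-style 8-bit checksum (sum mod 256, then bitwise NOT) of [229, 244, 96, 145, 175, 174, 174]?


Sum = 1237 mod 256 = 213
Complement = 42

42


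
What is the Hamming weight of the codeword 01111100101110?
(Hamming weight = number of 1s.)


Counting 1s in 01111100101110

9


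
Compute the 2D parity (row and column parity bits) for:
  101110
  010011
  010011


Row parities: 011
Column parities: 101110

Row P: 011, Col P: 101110, Corner: 0


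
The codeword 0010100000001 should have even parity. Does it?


Number of 1s: 3

No, parity error (3 ones)


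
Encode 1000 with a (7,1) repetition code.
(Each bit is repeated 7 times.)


Each bit -> 7 copies

1111111000000000000000000000


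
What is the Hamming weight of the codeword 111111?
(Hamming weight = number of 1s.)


Counting 1s in 111111

6


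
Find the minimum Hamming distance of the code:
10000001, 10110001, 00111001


Comparing all pairs, minimum distance: 2
Can detect 1 errors, correct 0 errors

2


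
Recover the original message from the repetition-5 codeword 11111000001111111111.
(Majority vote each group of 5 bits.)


Groups: 11111, 00000, 11111, 11111
Majority votes: 1011

1011


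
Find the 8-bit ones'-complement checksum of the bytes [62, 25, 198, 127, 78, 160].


Sum = 650 mod 256 = 138
Complement = 117

117


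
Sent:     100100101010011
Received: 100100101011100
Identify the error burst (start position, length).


XOR: 000000000001111

Burst at position 11, length 4


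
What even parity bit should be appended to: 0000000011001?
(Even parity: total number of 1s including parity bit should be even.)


Number of 1s in data: 3
Parity bit: 1

1


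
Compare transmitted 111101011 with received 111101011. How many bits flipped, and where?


XOR: 000000000

0 errors (received matches sent)


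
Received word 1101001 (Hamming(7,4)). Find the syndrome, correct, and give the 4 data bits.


Syndrome = 0: no error detected

Data: 0001 (no errors)


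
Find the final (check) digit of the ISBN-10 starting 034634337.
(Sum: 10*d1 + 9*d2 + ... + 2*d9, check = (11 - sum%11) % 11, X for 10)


Weighted sum: 174
174 mod 11 = 9

Check digit: 2


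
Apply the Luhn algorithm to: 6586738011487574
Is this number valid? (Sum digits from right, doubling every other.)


Luhn sum = 74
74 mod 10 = 4

Invalid (Luhn sum mod 10 = 4)


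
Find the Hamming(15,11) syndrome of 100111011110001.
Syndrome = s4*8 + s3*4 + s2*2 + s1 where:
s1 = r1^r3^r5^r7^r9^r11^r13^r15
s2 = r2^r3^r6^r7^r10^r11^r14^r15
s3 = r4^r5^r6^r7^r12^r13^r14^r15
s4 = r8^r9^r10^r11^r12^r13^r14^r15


s1=1, s2=0, s3=0, s4=1

Syndrome = 9 (error at position 9)


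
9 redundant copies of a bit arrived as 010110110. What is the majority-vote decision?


Ones: 5 out of 9
Threshold: 5

1 (5/9 voted 1)


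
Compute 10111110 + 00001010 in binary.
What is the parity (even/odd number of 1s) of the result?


10111110 = 190
00001010 = 10
Sum = 200 = 11001000
1s count = 3

odd parity (3 ones in 11001000)


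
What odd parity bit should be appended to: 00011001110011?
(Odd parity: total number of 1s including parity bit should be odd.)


Number of 1s in data: 7
Parity bit: 0

0


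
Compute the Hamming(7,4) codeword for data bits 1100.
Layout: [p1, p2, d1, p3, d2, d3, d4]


Parity bits: p1=0, p2=1, p3=1

0111100


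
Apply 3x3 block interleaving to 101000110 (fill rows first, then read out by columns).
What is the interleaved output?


Matrix:
  101
  000
  110
Read columns: 101001100

101001100


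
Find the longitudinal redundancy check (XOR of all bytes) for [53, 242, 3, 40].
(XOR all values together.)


XOR chain: 53 ^ 242 ^ 3 ^ 40 = 236

236


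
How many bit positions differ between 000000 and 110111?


XOR: 110111
Count of 1s: 5

5


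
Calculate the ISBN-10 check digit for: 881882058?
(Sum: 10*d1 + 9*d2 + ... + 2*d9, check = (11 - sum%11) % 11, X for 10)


Weighted sum: 305
305 mod 11 = 8

Check digit: 3


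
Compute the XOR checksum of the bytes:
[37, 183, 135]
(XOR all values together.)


XOR chain: 37 ^ 183 ^ 135 = 21

21


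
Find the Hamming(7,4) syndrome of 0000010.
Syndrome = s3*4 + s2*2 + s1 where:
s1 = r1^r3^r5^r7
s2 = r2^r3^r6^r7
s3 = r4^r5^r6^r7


s1=0, s2=1, s3=1

Syndrome = 6 (error at position 6)


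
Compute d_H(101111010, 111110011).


XOR: 010001001
Count of 1s: 3

3


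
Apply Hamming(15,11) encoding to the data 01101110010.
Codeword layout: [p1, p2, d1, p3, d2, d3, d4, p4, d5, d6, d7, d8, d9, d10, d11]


Parity bits: p1=1, p2=0, p3=1, p4=0

100111001110010


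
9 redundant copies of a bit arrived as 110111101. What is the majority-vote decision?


Ones: 7 out of 9
Threshold: 5

1 (7/9 voted 1)


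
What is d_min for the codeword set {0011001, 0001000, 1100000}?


Comparing all pairs, minimum distance: 2
Can detect 1 errors, correct 0 errors

2


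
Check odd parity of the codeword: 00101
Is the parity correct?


Number of 1s: 2

No, parity error (2 ones)


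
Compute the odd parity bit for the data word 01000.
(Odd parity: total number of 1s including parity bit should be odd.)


Number of 1s in data: 1
Parity bit: 0

0


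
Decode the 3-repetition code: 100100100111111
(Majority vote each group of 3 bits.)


Groups: 100, 100, 100, 111, 111
Majority votes: 00011

00011


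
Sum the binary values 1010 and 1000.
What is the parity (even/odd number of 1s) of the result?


1010 = 10
1000 = 8
Sum = 18 = 10010
1s count = 2

even parity (2 ones in 10010)


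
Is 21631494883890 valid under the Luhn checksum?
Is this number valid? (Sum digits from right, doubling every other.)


Luhn sum = 68
68 mod 10 = 8

Invalid (Luhn sum mod 10 = 8)


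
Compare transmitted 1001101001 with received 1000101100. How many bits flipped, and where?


XOR: 0001000101

3 error(s) at position(s): 3, 7, 9


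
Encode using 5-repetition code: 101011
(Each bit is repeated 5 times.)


Each bit -> 5 copies

111110000011111000001111111111


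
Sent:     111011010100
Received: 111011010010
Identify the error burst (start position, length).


XOR: 000000000110

Burst at position 9, length 2


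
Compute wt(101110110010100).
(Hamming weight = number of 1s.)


Counting 1s in 101110110010100

8


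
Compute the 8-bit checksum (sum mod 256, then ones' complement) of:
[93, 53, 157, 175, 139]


Sum = 617 mod 256 = 105
Complement = 150

150


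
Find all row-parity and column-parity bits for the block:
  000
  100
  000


Row parities: 010
Column parities: 100

Row P: 010, Col P: 100, Corner: 1


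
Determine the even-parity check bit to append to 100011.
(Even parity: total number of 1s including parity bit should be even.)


Number of 1s in data: 3
Parity bit: 1

1


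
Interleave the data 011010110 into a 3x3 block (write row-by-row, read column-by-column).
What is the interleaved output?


Matrix:
  011
  010
  110
Read columns: 001111100

001111100


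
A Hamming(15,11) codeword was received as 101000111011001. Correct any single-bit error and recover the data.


Syndrome = 12: error at position 12

Data: 10011010001 (corrected bit 12)


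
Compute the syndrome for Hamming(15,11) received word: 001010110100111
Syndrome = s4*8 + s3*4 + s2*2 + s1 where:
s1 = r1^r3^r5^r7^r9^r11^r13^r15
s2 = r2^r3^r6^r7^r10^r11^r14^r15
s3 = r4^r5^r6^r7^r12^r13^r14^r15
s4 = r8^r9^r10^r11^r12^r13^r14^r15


s1=1, s2=1, s3=1, s4=1

Syndrome = 15 (error at position 15)


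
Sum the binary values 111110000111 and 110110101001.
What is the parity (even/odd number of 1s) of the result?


111110000111 = 3975
110110101001 = 3497
Sum = 7472 = 1110100110000
1s count = 6

even parity (6 ones in 1110100110000)


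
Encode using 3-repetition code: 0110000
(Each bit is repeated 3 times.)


Each bit -> 3 copies

000111111000000000000


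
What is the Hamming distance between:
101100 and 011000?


XOR: 110100
Count of 1s: 3

3


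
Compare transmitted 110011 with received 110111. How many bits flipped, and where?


XOR: 000100

1 error(s) at position(s): 3


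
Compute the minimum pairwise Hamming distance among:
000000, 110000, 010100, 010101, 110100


Comparing all pairs, minimum distance: 1
Can detect 0 errors, correct 0 errors

1


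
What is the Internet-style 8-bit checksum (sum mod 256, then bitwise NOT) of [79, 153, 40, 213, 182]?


Sum = 667 mod 256 = 155
Complement = 100

100


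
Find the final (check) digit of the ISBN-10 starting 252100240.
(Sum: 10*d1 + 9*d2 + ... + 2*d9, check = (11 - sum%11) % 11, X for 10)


Weighted sum: 108
108 mod 11 = 9

Check digit: 2


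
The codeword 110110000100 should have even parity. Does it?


Number of 1s: 5

No, parity error (5 ones)


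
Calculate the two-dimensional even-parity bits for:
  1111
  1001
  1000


Row parities: 001
Column parities: 1110

Row P: 001, Col P: 1110, Corner: 1


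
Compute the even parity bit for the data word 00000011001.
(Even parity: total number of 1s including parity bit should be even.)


Number of 1s in data: 3
Parity bit: 1

1


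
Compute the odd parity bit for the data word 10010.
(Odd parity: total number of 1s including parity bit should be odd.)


Number of 1s in data: 2
Parity bit: 1

1


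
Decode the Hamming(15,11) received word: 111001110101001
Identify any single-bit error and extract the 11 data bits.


Syndrome = 0: no error detected

Data: 10110101001 (no errors)


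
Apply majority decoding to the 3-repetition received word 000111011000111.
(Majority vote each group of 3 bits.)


Groups: 000, 111, 011, 000, 111
Majority votes: 01101

01101


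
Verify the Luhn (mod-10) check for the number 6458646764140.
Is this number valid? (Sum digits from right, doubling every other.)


Luhn sum = 74
74 mod 10 = 4

Invalid (Luhn sum mod 10 = 4)


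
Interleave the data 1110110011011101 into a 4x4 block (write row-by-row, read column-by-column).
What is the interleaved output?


Matrix:
  1110
  1100
  1101
  1101
Read columns: 1111111110000011

1111111110000011


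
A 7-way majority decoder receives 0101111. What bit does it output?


Ones: 5 out of 7
Threshold: 4

1 (5/7 voted 1)


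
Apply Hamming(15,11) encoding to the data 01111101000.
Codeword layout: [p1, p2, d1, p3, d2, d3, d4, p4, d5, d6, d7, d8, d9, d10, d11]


Parity bits: p1=1, p2=1, p3=0, p4=1

110011111101000


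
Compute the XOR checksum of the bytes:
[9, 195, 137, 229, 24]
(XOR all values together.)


XOR chain: 9 ^ 195 ^ 137 ^ 229 ^ 24 = 190

190


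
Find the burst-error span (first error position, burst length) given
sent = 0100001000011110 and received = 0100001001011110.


XOR: 0000000001000000

Burst at position 9, length 1


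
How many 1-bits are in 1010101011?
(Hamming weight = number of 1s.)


Counting 1s in 1010101011

6


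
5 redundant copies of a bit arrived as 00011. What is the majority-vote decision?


Ones: 2 out of 5
Threshold: 3

0 (2/5 voted 1)


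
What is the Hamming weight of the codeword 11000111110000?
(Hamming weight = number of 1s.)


Counting 1s in 11000111110000

7


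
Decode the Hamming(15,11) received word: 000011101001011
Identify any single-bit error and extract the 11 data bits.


Syndrome = 0: no error detected

Data: 01111001011 (no errors)


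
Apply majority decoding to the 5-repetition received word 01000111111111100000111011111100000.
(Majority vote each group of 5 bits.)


Groups: 01000, 11111, 11111, 00000, 11101, 11111, 00000
Majority votes: 0110110

0110110


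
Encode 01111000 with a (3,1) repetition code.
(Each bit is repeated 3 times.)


Each bit -> 3 copies

000111111111111000000000


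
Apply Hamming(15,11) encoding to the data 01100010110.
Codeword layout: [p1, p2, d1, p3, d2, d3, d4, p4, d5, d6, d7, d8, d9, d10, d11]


Parity bits: p1=1, p2=1, p3=0, p4=1

110011010010110


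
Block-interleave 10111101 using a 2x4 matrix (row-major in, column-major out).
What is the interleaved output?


Matrix:
  1011
  1101
Read columns: 11011011

11011011


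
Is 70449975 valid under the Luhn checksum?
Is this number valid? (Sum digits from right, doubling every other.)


Luhn sum = 45
45 mod 10 = 5

Invalid (Luhn sum mod 10 = 5)


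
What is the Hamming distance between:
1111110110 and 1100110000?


XOR: 0011000110
Count of 1s: 4

4


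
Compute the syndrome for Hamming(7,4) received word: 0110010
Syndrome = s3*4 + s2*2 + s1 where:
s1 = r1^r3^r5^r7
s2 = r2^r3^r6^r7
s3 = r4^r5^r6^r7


s1=1, s2=1, s3=1

Syndrome = 7 (error at position 7)


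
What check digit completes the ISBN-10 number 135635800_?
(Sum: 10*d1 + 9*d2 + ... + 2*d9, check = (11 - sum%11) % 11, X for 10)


Weighted sum: 194
194 mod 11 = 7

Check digit: 4


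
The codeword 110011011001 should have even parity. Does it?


Number of 1s: 7

No, parity error (7 ones)


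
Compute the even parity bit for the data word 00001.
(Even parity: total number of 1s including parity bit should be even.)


Number of 1s in data: 1
Parity bit: 1

1


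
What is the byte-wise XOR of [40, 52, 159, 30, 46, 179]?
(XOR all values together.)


XOR chain: 40 ^ 52 ^ 159 ^ 30 ^ 46 ^ 179 = 0

0


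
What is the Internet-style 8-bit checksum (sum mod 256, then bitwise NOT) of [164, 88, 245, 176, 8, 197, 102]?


Sum = 980 mod 256 = 212
Complement = 43

43


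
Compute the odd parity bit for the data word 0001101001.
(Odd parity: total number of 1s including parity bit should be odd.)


Number of 1s in data: 4
Parity bit: 1

1


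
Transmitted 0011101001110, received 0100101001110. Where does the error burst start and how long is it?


XOR: 0111000000000

Burst at position 1, length 3


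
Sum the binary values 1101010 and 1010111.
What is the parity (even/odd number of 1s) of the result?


1101010 = 106
1010111 = 87
Sum = 193 = 11000001
1s count = 3

odd parity (3 ones in 11000001)


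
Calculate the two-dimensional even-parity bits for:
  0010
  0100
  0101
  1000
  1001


Row parities: 11010
Column parities: 0010

Row P: 11010, Col P: 0010, Corner: 1


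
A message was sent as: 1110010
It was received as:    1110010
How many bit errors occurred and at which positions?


XOR: 0000000

0 errors (received matches sent)


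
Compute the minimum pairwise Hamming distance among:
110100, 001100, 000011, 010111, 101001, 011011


Comparing all pairs, minimum distance: 2
Can detect 1 errors, correct 0 errors

2


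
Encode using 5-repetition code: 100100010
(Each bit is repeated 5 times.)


Each bit -> 5 copies

111110000000000111110000000000000001111100000


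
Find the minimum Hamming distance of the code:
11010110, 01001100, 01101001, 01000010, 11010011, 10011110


Comparing all pairs, minimum distance: 2
Can detect 1 errors, correct 0 errors

2


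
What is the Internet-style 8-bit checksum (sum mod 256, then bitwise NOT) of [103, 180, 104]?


Sum = 387 mod 256 = 131
Complement = 124

124


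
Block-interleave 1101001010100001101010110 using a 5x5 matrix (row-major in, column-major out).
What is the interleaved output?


Matrix:
  11010
  01010
  10000
  11010
  10110
Read columns: 1011111010000011101100000

1011111010000011101100000


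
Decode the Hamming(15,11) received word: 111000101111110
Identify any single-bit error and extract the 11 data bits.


Syndrome = 0: no error detected

Data: 10011111110 (no errors)


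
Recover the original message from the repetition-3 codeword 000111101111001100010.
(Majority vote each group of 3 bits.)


Groups: 000, 111, 101, 111, 001, 100, 010
Majority votes: 0111000

0111000


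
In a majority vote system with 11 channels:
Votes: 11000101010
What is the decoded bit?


Ones: 5 out of 11
Threshold: 6

0 (5/11 voted 1)


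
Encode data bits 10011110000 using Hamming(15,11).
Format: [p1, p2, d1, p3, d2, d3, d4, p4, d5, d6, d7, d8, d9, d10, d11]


Parity bits: p1=0, p2=0, p3=1, p4=1

001100111110000


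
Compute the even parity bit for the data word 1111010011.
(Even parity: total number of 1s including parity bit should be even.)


Number of 1s in data: 7
Parity bit: 1

1


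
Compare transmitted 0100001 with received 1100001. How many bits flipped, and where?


XOR: 1000000

1 error(s) at position(s): 0


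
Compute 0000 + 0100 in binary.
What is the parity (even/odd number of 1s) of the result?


0000 = 0
0100 = 4
Sum = 4 = 100
1s count = 1

odd parity (1 ones in 100)


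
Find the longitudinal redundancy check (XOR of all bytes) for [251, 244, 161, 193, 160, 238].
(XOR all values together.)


XOR chain: 251 ^ 244 ^ 161 ^ 193 ^ 160 ^ 238 = 33

33


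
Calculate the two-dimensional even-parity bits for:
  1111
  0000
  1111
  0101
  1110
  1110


Row parities: 000011
Column parities: 0101

Row P: 000011, Col P: 0101, Corner: 0


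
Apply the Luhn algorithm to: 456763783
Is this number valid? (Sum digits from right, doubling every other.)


Luhn sum = 45
45 mod 10 = 5

Invalid (Luhn sum mod 10 = 5)


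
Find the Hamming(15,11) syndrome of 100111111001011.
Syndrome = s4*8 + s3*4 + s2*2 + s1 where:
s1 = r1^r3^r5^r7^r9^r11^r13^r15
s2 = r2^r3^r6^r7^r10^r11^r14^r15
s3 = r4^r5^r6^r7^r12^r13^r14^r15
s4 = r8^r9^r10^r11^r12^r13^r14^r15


s1=1, s2=0, s3=1, s4=1

Syndrome = 13 (error at position 13)


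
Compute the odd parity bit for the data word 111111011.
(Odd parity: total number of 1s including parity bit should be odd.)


Number of 1s in data: 8
Parity bit: 1

1


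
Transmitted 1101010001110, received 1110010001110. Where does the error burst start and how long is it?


XOR: 0011000000000

Burst at position 2, length 2


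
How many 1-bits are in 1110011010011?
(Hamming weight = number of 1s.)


Counting 1s in 1110011010011

8


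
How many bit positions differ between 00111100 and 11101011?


XOR: 11010111
Count of 1s: 6

6


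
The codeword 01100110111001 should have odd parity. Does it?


Number of 1s: 8

No, parity error (8 ones)


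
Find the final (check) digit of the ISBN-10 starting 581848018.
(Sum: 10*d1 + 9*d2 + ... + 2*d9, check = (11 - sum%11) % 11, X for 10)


Weighted sum: 269
269 mod 11 = 5

Check digit: 6


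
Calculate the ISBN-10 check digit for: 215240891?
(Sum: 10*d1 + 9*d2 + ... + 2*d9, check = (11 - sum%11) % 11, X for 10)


Weighted sum: 168
168 mod 11 = 3

Check digit: 8


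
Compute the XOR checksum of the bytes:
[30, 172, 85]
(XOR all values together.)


XOR chain: 30 ^ 172 ^ 85 = 231

231


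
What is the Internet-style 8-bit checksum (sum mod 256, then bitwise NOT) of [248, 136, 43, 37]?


Sum = 464 mod 256 = 208
Complement = 47

47


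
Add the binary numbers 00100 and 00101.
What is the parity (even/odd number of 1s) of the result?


00100 = 4
00101 = 5
Sum = 9 = 1001
1s count = 2

even parity (2 ones in 1001)


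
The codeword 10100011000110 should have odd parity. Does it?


Number of 1s: 6

No, parity error (6 ones)


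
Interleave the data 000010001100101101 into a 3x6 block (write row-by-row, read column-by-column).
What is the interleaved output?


Matrix:
  000010
  001100
  101101
Read columns: 001000011011100001

001000011011100001


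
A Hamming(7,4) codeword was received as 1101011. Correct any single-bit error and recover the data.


Syndrome = 6: error at position 6

Data: 0001 (corrected bit 6)


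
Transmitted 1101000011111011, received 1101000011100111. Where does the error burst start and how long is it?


XOR: 0000000000011100

Burst at position 11, length 3


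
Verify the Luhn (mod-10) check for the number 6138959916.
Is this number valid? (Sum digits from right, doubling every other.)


Luhn sum = 58
58 mod 10 = 8

Invalid (Luhn sum mod 10 = 8)


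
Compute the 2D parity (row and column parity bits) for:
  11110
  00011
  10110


Row parities: 001
Column parities: 01011

Row P: 001, Col P: 01011, Corner: 1


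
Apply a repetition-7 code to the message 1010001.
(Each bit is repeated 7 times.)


Each bit -> 7 copies

1111111000000011111110000000000000000000001111111


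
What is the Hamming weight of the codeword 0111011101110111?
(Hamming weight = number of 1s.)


Counting 1s in 0111011101110111

12


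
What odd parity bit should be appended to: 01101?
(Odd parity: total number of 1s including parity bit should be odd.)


Number of 1s in data: 3
Parity bit: 0

0


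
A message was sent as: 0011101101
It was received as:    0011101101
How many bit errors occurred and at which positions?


XOR: 0000000000

0 errors (received matches sent)


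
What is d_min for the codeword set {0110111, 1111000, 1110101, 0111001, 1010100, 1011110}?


Comparing all pairs, minimum distance: 2
Can detect 1 errors, correct 0 errors

2


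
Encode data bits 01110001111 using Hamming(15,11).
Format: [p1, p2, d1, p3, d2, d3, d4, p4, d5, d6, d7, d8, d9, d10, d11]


Parity bits: p1=0, p2=0, p3=1, p4=0

000111100001111


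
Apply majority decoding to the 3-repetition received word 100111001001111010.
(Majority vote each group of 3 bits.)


Groups: 100, 111, 001, 001, 111, 010
Majority votes: 010010

010010


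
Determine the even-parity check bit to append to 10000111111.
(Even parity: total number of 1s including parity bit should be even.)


Number of 1s in data: 7
Parity bit: 1

1


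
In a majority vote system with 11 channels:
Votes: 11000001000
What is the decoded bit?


Ones: 3 out of 11
Threshold: 6

0 (3/11 voted 1)


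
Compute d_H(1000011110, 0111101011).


XOR: 1111110101
Count of 1s: 8

8
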